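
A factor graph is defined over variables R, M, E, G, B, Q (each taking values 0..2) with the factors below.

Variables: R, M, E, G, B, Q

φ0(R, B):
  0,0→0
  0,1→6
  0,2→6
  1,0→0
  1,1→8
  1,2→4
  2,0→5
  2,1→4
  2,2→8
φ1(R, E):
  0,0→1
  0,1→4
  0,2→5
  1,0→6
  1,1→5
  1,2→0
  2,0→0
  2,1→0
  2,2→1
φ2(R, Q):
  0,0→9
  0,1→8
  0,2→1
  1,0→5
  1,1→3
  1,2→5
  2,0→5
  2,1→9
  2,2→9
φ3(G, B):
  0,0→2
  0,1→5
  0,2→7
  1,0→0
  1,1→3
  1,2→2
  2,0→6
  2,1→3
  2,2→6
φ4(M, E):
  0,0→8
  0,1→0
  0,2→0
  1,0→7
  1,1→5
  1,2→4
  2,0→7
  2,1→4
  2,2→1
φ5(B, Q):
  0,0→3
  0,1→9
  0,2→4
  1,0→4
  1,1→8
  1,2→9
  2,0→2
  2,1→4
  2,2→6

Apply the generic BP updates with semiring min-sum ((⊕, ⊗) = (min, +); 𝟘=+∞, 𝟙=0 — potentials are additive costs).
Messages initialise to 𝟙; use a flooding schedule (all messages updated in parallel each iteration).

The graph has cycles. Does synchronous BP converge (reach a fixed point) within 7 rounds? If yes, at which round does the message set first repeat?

init: all messages = 𝟙 over 3 values
r1 m[φ0→R] = [0, 0, 4]
r1 m[φ0→B] = [0, 4, 4]
r1 m[φ1→R] = [1, 0, 0]
r1 m[φ1→E] = [0, 0, 0]
r1 m[φ2→R] = [1, 3, 5]
r1 m[φ2→Q] = [5, 3, 1]
r1 m[φ3→G] = [2, 0, 3]
r1 m[φ3→B] = [0, 3, 2]
r1 m[φ4→M] = [0, 4, 1]
r1 m[φ4→E] = [7, 0, 0]
r1 m[φ5→B] = [3, 4, 2]
r1 m[φ5→Q] = [2, 4, 4]
r1 m[R→φ0] = [0, 0, 0]
r1 m[R→φ1] = [0, 0, 0]
r1 m[R→φ2] = [0, 0, 0]
r1 m[M→φ4] = [0, 0, 0]
r1 m[E→φ1] = [0, 0, 0]
r1 m[E→φ4] = [0, 0, 0]
r1 m[G→φ3] = [0, 0, 0]
r1 m[B→φ0] = [0, 0, 0]
r1 m[B→φ3] = [0, 0, 0]
r1 m[B→φ5] = [0, 0, 0]
r1 m[Q→φ2] = [0, 0, 0]
r1 m[Q→φ5] = [0, 0, 0]
r2 m[φ0→R] = [0, 0, 4]
r2 m[φ0→B] = [0, 4, 4]
r2 m[φ1→R] = [1, 0, 0]
r2 m[φ1→E] = [0, 0, 0]
r2 m[φ2→R] = [1, 3, 5]
r2 m[φ2→Q] = [5, 3, 1]
r2 m[φ3→G] = [2, 0, 3]
r2 m[φ3→B] = [0, 3, 2]
r2 m[φ4→M] = [0, 4, 1]
r2 m[φ4→E] = [7, 0, 0]
r2 m[φ5→B] = [3, 4, 2]
r2 m[φ5→Q] = [2, 4, 4]
r2 m[R→φ0] = [2, 3, 5]
r2 m[R→φ1] = [1, 3, 9]
r2 m[R→φ2] = [1, 0, 4]
r2 m[M→φ4] = [0, 0, 0]
r2 m[E→φ1] = [7, 0, 0]
r2 m[E→φ4] = [0, 0, 0]
r2 m[G→φ3] = [0, 0, 0]
r2 m[B→φ0] = [3, 7, 4]
r2 m[B→φ3] = [3, 8, 6]
r2 m[B→φ5] = [0, 7, 6]
r2 m[Q→φ2] = [2, 4, 4]
r2 m[Q→φ5] = [5, 3, 1]
r3 m[φ0→R] = [3, 3, 8]
r3 m[φ0→B] = [2, 8, 7]
r3 m[φ1→R] = [4, 0, 0]
r3 m[φ1→E] = [2, 5, 3]
r3 m[φ2→R] = [5, 7, 7]
r3 m[φ2→Q] = [5, 3, 2]
r3 m[φ3→G] = [5, 3, 9]
r3 m[φ3→B] = [0, 3, 2]
r3 m[φ4→M] = [0, 4, 1]
r3 m[φ4→E] = [7, 0, 0]
r3 m[φ5→B] = [5, 9, 7]
r3 m[φ5→Q] = [3, 9, 4]
r3 m[R→φ0] = [2, 3, 5]
r3 m[R→φ1] = [1, 3, 9]
r3 m[R→φ2] = [1, 0, 4]
r3 m[M→φ4] = [0, 0, 0]
r3 m[E→φ1] = [7, 0, 0]
r3 m[E→φ4] = [0, 0, 0]
r3 m[G→φ3] = [0, 0, 0]
r3 m[B→φ0] = [3, 7, 4]
r3 m[B→φ3] = [3, 8, 6]
r3 m[B→φ5] = [0, 7, 6]
r3 m[Q→φ2] = [2, 4, 4]
r3 m[Q→φ5] = [5, 3, 1]
r4 m[φ0→R] = [3, 3, 8]
r4 m[φ0→B] = [2, 8, 7]
r4 m[φ1→R] = [4, 0, 0]
r4 m[φ1→E] = [2, 5, 3]
r4 m[φ2→R] = [5, 7, 7]
r4 m[φ2→Q] = [5, 3, 2]
r4 m[φ3→G] = [5, 3, 9]
r4 m[φ3→B] = [0, 3, 2]
r4 m[φ4→M] = [0, 4, 1]
r4 m[φ4→E] = [7, 0, 0]
r4 m[φ5→B] = [5, 9, 7]
r4 m[φ5→Q] = [3, 9, 4]
r4 m[R→φ0] = [9, 7, 7]
r4 m[R→φ1] = [8, 10, 15]
r4 m[R→φ2] = [7, 3, 8]
r4 m[M→φ4] = [0, 0, 0]
r4 m[E→φ1] = [7, 0, 0]
r4 m[E→φ4] = [2, 5, 3]
r4 m[G→φ3] = [0, 0, 0]
r4 m[B→φ0] = [5, 12, 9]
r4 m[B→φ3] = [7, 17, 14]
r4 m[B→φ5] = [2, 11, 9]
r4 m[Q→φ2] = [3, 9, 4]
r4 m[Q→φ5] = [5, 3, 2]
r5 m[φ0→R] = [5, 5, 10]
r5 m[φ0→B] = [7, 11, 11]
r5 m[φ1→R] = [4, 0, 0]
r5 m[φ1→E] = [9, 12, 10]
r5 m[φ2→R] = [5, 8, 8]
r5 m[φ2→Q] = [8, 6, 8]
r5 m[φ3→G] = [9, 7, 13]
r5 m[φ3→B] = [0, 3, 2]
r5 m[φ4→M] = [3, 7, 4]
r5 m[φ4→E] = [7, 0, 0]
r5 m[φ5→B] = [6, 9, 7]
r5 m[φ5→Q] = [5, 11, 6]
r5 m[R→φ0] = [9, 7, 7]
r5 m[R→φ1] = [8, 10, 15]
r5 m[R→φ2] = [7, 3, 8]
r5 m[M→φ4] = [0, 0, 0]
r5 m[E→φ1] = [7, 0, 0]
r5 m[E→φ4] = [2, 5, 3]
r5 m[G→φ3] = [0, 0, 0]
r5 m[B→φ0] = [5, 12, 9]
r5 m[B→φ3] = [7, 17, 14]
r5 m[B→φ5] = [2, 11, 9]
r5 m[Q→φ2] = [3, 9, 4]
r5 m[Q→φ5] = [5, 3, 2]
r6 m[φ0→R] = [5, 5, 10]
r6 m[φ0→B] = [7, 11, 11]
r6 m[φ1→R] = [4, 0, 0]
r6 m[φ1→E] = [9, 12, 10]
r6 m[φ2→R] = [5, 8, 8]
r6 m[φ2→Q] = [8, 6, 8]
r6 m[φ3→G] = [9, 7, 13]
r6 m[φ3→B] = [0, 3, 2]
r6 m[φ4→M] = [3, 7, 4]
r6 m[φ4→E] = [7, 0, 0]
r6 m[φ5→B] = [6, 9, 7]
r6 m[φ5→Q] = [5, 11, 6]
r6 m[R→φ0] = [9, 8, 8]
r6 m[R→φ1] = [10, 13, 18]
r6 m[R→φ2] = [9, 5, 10]
r6 m[M→φ4] = [0, 0, 0]
r6 m[E→φ1] = [7, 0, 0]
r6 m[E→φ4] = [9, 12, 10]
r6 m[G→φ3] = [0, 0, 0]
r6 m[B→φ0] = [6, 12, 9]
r6 m[B→φ3] = [13, 20, 18]
r6 m[B→φ5] = [7, 14, 13]
r6 m[Q→φ2] = [5, 11, 6]
r6 m[Q→φ5] = [8, 6, 8]
r7 m[φ0→R] = [6, 6, 11]
r7 m[φ0→B] = [8, 12, 12]
r7 m[φ1→R] = [4, 0, 0]
r7 m[φ1→E] = [11, 14, 13]
r7 m[φ2→R] = [7, 10, 10]
r7 m[φ2→Q] = [10, 8, 10]
r7 m[φ3→G] = [15, 13, 19]
r7 m[φ3→B] = [0, 3, 2]
r7 m[φ4→M] = [10, 14, 11]
r7 m[φ4→E] = [7, 0, 0]
r7 m[φ5→B] = [11, 12, 10]
r7 m[φ5→Q] = [10, 16, 11]
r7 m[R→φ0] = [9, 8, 8]
r7 m[R→φ1] = [10, 13, 18]
r7 m[R→φ2] = [9, 5, 10]
r7 m[M→φ4] = [0, 0, 0]
r7 m[E→φ1] = [7, 0, 0]
r7 m[E→φ4] = [9, 12, 10]
r7 m[G→φ3] = [0, 0, 0]
r7 m[B→φ0] = [6, 12, 9]
r7 m[B→φ3] = [13, 20, 18]
r7 m[B→φ5] = [7, 14, 13]
r7 m[Q→φ2] = [5, 11, 6]
r7 m[Q→φ5] = [8, 6, 8]
no fixed point within 7 rounds

NOT CONVERGED within 7 rounds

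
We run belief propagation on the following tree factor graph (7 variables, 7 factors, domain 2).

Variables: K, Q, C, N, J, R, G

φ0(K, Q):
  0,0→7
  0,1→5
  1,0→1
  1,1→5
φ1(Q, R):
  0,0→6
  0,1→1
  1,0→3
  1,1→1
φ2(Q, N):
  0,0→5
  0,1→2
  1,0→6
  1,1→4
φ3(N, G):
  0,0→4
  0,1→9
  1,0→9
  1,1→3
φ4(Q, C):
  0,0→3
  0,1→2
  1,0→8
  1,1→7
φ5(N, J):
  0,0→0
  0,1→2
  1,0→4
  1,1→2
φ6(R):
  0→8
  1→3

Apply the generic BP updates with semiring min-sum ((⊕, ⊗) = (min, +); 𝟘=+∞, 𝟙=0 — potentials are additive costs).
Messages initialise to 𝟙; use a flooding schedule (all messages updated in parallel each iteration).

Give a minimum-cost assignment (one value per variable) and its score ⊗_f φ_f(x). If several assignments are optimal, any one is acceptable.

init: all messages = 𝟙 over 2 values
r1 m[φ0→K] = [5, 1]
r1 m[φ0→Q] = [1, 5]
r1 m[φ1→Q] = [1, 1]
r1 m[φ1→R] = [3, 1]
r1 m[φ2→Q] = [2, 4]
r1 m[φ2→N] = [5, 2]
r1 m[φ3→N] = [4, 3]
r1 m[φ3→G] = [4, 3]
r1 m[φ4→Q] = [2, 7]
r1 m[φ4→C] = [3, 2]
r1 m[φ5→N] = [0, 2]
r1 m[φ5→J] = [0, 2]
r1 m[φ6→R] = [8, 3]
r1 m[K→φ0] = [0, 0]
r1 m[Q→φ0] = [0, 0]
r1 m[Q→φ1] = [0, 0]
r1 m[Q→φ2] = [0, 0]
r1 m[Q→φ4] = [0, 0]
r1 m[C→φ4] = [0, 0]
r1 m[N→φ2] = [0, 0]
r1 m[N→φ3] = [0, 0]
r1 m[N→φ5] = [0, 0]
r1 m[J→φ5] = [0, 0]
r1 m[R→φ1] = [0, 0]
r1 m[R→φ6] = [0, 0]
r1 m[G→φ3] = [0, 0]
r2 m[φ0→K] = [5, 1]
r2 m[φ0→Q] = [1, 5]
r2 m[φ1→Q] = [1, 1]
r2 m[φ1→R] = [3, 1]
r2 m[φ2→Q] = [2, 4]
r2 m[φ2→N] = [5, 2]
r2 m[φ3→N] = [4, 3]
r2 m[φ3→G] = [4, 3]
r2 m[φ4→Q] = [2, 7]
r2 m[φ4→C] = [3, 2]
r2 m[φ5→N] = [0, 2]
r2 m[φ5→J] = [0, 2]
r2 m[φ6→R] = [8, 3]
r2 m[K→φ0] = [0, 0]
r2 m[Q→φ0] = [5, 12]
r2 m[Q→φ1] = [5, 16]
r2 m[Q→φ2] = [4, 13]
r2 m[Q→φ4] = [4, 10]
r2 m[C→φ4] = [0, 0]
r2 m[N→φ2] = [4, 5]
r2 m[N→φ3] = [5, 4]
r2 m[N→φ5] = [9, 5]
r2 m[J→φ5] = [0, 0]
r2 m[R→φ1] = [8, 3]
r2 m[R→φ6] = [3, 1]
r2 m[G→φ3] = [0, 0]
r3 m[φ0→K] = [12, 6]
r3 m[φ0→Q] = [1, 5]
r3 m[φ1→Q] = [4, 4]
r3 m[φ1→R] = [11, 6]
r3 m[φ2→Q] = [7, 9]
r3 m[φ2→N] = [9, 6]
r3 m[φ3→N] = [4, 3]
r3 m[φ3→G] = [9, 7]
r3 m[φ4→Q] = [2, 7]
r3 m[φ4→C] = [7, 6]
r3 m[φ5→N] = [0, 2]
r3 m[φ5→J] = [9, 7]
r3 m[φ6→R] = [8, 3]
r3 m[K→φ0] = [0, 0]
r3 m[Q→φ0] = [5, 12]
r3 m[Q→φ1] = [5, 16]
r3 m[Q→φ2] = [4, 13]
r3 m[Q→φ4] = [4, 10]
r3 m[C→φ4] = [0, 0]
r3 m[N→φ2] = [4, 5]
r3 m[N→φ3] = [5, 4]
r3 m[N→φ5] = [9, 5]
r3 m[J→φ5] = [0, 0]
r3 m[R→φ1] = [8, 3]
r3 m[R→φ6] = [3, 1]
r3 m[G→φ3] = [0, 0]
r4 m[φ0→K] = [12, 6]
r4 m[φ0→Q] = [1, 5]
r4 m[φ1→Q] = [4, 4]
r4 m[φ1→R] = [11, 6]
r4 m[φ2→Q] = [7, 9]
r4 m[φ2→N] = [9, 6]
r4 m[φ3→N] = [4, 3]
r4 m[φ3→G] = [9, 7]
r4 m[φ4→Q] = [2, 7]
r4 m[φ4→C] = [7, 6]
r4 m[φ5→N] = [0, 2]
r4 m[φ5→J] = [9, 7]
r4 m[φ6→R] = [8, 3]
r4 m[K→φ0] = [0, 0]
r4 m[Q→φ0] = [13, 20]
r4 m[Q→φ1] = [10, 21]
r4 m[Q→φ2] = [7, 16]
r4 m[Q→φ4] = [12, 18]
r4 m[C→φ4] = [0, 0]
r4 m[N→φ2] = [4, 5]
r4 m[N→φ3] = [9, 8]
r4 m[N→φ5] = [13, 9]
r4 m[J→φ5] = [0, 0]
r4 m[R→φ1] = [8, 3]
r4 m[R→φ6] = [11, 6]
r4 m[G→φ3] = [0, 0]
r5 m[φ0→K] = [20, 14]
r5 m[φ0→Q] = [1, 5]
r5 m[φ1→Q] = [4, 4]
r5 m[φ1→R] = [16, 11]
r5 m[φ2→Q] = [7, 9]
r5 m[φ2→N] = [12, 9]
r5 m[φ3→N] = [4, 3]
r5 m[φ3→G] = [13, 11]
r5 m[φ4→Q] = [2, 7]
r5 m[φ4→C] = [15, 14]
r5 m[φ5→N] = [0, 2]
r5 m[φ5→J] = [13, 11]
r5 m[φ6→R] = [8, 3]
r5 m[K→φ0] = [0, 0]
r5 m[Q→φ0] = [13, 20]
r5 m[Q→φ1] = [10, 21]
r5 m[Q→φ2] = [7, 16]
r5 m[Q→φ4] = [12, 18]
r5 m[C→φ4] = [0, 0]
r5 m[N→φ2] = [4, 5]
r5 m[N→φ3] = [9, 8]
r5 m[N→φ5] = [13, 9]
r5 m[J→φ5] = [0, 0]
r5 m[R→φ1] = [8, 3]
r5 m[R→φ6] = [11, 6]
r5 m[G→φ3] = [0, 0]
r6 m[φ0→K] = [20, 14]
r6 m[φ0→Q] = [1, 5]
r6 m[φ1→Q] = [4, 4]
r6 m[φ1→R] = [16, 11]
r6 m[φ2→Q] = [7, 9]
r6 m[φ2→N] = [12, 9]
r6 m[φ3→N] = [4, 3]
r6 m[φ3→G] = [13, 11]
r6 m[φ4→Q] = [2, 7]
r6 m[φ4→C] = [15, 14]
r6 m[φ5→N] = [0, 2]
r6 m[φ5→J] = [13, 11]
r6 m[φ6→R] = [8, 3]
r6 m[K→φ0] = [0, 0]
r6 m[Q→φ0] = [13, 20]
r6 m[Q→φ1] = [10, 21]
r6 m[Q→φ2] = [7, 16]
r6 m[Q→φ4] = [12, 18]
r6 m[C→φ4] = [0, 0]
r6 m[N→φ2] = [4, 5]
r6 m[N→φ3] = [12, 11]
r6 m[N→φ5] = [16, 12]
r6 m[J→φ5] = [0, 0]
r6 m[R→φ1] = [8, 3]
r6 m[R→φ6] = [16, 11]
r6 m[G→φ3] = [0, 0]
r7 m[φ0→K] = [20, 14]
r7 m[φ0→Q] = [1, 5]
r7 m[φ1→Q] = [4, 4]
r7 m[φ1→R] = [16, 11]
r7 m[φ2→Q] = [7, 9]
r7 m[φ2→N] = [12, 9]
r7 m[φ3→N] = [4, 3]
r7 m[φ3→G] = [16, 14]
r7 m[φ4→Q] = [2, 7]
r7 m[φ4→C] = [15, 14]
r7 m[φ5→N] = [0, 2]
r7 m[φ5→J] = [16, 14]
r7 m[φ6→R] = [8, 3]
r7 m[K→φ0] = [0, 0]
r7 m[Q→φ0] = [13, 20]
r7 m[Q→φ1] = [10, 21]
r7 m[Q→φ2] = [7, 16]
r7 m[Q→φ4] = [12, 18]
r7 m[C→φ4] = [0, 0]
r7 m[N→φ2] = [4, 5]
r7 m[N→φ3] = [12, 11]
r7 m[N→φ5] = [16, 12]
r7 m[J→φ5] = [0, 0]
r7 m[R→φ1] = [8, 3]
r7 m[R→φ6] = [16, 11]
r7 m[G→φ3] = [0, 0]
r8 m[φ0→K] = [20, 14]
r8 m[φ0→Q] = [1, 5]
r8 m[φ1→Q] = [4, 4]
r8 m[φ1→R] = [16, 11]
r8 m[φ2→Q] = [7, 9]
r8 m[φ2→N] = [12, 9]
r8 m[φ3→N] = [4, 3]
r8 m[φ3→G] = [16, 14]
r8 m[φ4→Q] = [2, 7]
r8 m[φ4→C] = [15, 14]
r8 m[φ5→N] = [0, 2]
r8 m[φ5→J] = [16, 14]
r8 m[φ6→R] = [8, 3]
r8 m[K→φ0] = [0, 0]
r8 m[Q→φ0] = [13, 20]
r8 m[Q→φ1] = [10, 21]
r8 m[Q→φ2] = [7, 16]
r8 m[Q→φ4] = [12, 18]
r8 m[C→φ4] = [0, 0]
r8 m[N→φ2] = [4, 5]
r8 m[N→φ3] = [12, 11]
r8 m[N→φ5] = [16, 12]
r8 m[J→φ5] = [0, 0]
r8 m[R→φ1] = [8, 3]
r8 m[R→φ6] = [16, 11]
r8 m[G→φ3] = [0, 0]
fixed point reached at round 8
traceback from K: (K=1, Q=0, C=1, N=1, J=1, R=1, G=1), score=14

assignment: (K=1, Q=0, C=1, N=1, J=1, R=1, G=1); score = 14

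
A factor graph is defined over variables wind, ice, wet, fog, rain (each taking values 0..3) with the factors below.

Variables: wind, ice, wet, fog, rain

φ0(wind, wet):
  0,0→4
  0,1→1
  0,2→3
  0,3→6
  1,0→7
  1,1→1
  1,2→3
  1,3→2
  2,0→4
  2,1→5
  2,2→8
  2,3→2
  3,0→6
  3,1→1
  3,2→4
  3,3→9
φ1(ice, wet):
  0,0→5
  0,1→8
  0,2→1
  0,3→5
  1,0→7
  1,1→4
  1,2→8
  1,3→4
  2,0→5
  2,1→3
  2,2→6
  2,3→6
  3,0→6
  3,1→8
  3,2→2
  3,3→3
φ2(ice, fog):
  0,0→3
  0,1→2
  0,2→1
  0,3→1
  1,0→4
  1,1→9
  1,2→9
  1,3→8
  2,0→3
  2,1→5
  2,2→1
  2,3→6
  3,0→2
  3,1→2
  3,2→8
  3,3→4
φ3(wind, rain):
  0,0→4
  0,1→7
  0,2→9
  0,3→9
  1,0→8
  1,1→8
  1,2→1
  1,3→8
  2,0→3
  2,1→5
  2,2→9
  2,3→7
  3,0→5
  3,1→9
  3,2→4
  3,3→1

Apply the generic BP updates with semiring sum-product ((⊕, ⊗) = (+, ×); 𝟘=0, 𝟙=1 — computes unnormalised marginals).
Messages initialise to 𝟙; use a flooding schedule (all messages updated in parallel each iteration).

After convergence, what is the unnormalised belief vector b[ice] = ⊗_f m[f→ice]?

init: all messages = 𝟙 over 4 values
r1 m[φ0→wind] = [14, 13, 19, 20]
r1 m[φ0→wet] = [21, 8, 18, 19]
r1 m[φ1→ice] = [19, 23, 20, 19]
r1 m[φ1→wet] = [23, 23, 17, 18]
r1 m[φ2→ice] = [7, 30, 15, 16]
r1 m[φ2→fog] = [12, 18, 19, 19]
r1 m[φ3→wind] = [29, 25, 24, 19]
r1 m[φ3→rain] = [20, 29, 23, 25]
r1 m[wind→φ0] = [1, 1, 1, 1]
r1 m[wind→φ3] = [1, 1, 1, 1]
r1 m[ice→φ1] = [1, 1, 1, 1]
r1 m[ice→φ2] = [1, 1, 1, 1]
r1 m[wet→φ0] = [1, 1, 1, 1]
r1 m[wet→φ1] = [1, 1, 1, 1]
r1 m[fog→φ2] = [1, 1, 1, 1]
r1 m[rain→φ3] = [1, 1, 1, 1]
r2 m[φ0→wind] = [14, 13, 19, 20]
r2 m[φ0→wet] = [21, 8, 18, 19]
r2 m[φ1→ice] = [19, 23, 20, 19]
r2 m[φ1→wet] = [23, 23, 17, 18]
r2 m[φ2→ice] = [7, 30, 15, 16]
r2 m[φ2→fog] = [12, 18, 19, 19]
r2 m[φ3→wind] = [29, 25, 24, 19]
r2 m[φ3→rain] = [20, 29, 23, 25]
r2 m[wind→φ0] = [29, 25, 24, 19]
r2 m[wind→φ3] = [14, 13, 19, 20]
r2 m[ice→φ1] = [7, 30, 15, 16]
r2 m[ice→φ2] = [19, 23, 20, 19]
r2 m[wet→φ0] = [23, 23, 17, 18]
r2 m[wet→φ1] = [21, 8, 18, 19]
r2 m[fog→φ2] = [1, 1, 1, 1]
r2 m[rain→φ3] = [1, 1, 1, 1]
r3 m[φ0→wind] = [274, 271, 379, 391]
r3 m[φ0→wet] = [501, 193, 430, 443]
r3 m[φ1→ice] = [282, 399, 351, 283]
r3 m[φ1→wet] = [416, 349, 369, 293]
r3 m[φ2→ice] = [7, 30, 15, 16]
r3 m[φ2→fog] = [247, 383, 398, 399]
r3 m[φ3→wind] = [29, 25, 24, 19]
r3 m[φ3→rain] = [317, 477, 390, 383]
r3 m[wind→φ0] = [29, 25, 24, 19]
r3 m[wind→φ3] = [14, 13, 19, 20]
r3 m[ice→φ1] = [7, 30, 15, 16]
r3 m[ice→φ2] = [19, 23, 20, 19]
r3 m[wet→φ0] = [23, 23, 17, 18]
r3 m[wet→φ1] = [21, 8, 18, 19]
r3 m[fog→φ2] = [1, 1, 1, 1]
r3 m[rain→φ3] = [1, 1, 1, 1]
r4 m[φ0→wind] = [274, 271, 379, 391]
r4 m[φ0→wet] = [501, 193, 430, 443]
r4 m[φ1→ice] = [282, 399, 351, 283]
r4 m[φ1→wet] = [416, 349, 369, 293]
r4 m[φ2→ice] = [7, 30, 15, 16]
r4 m[φ2→fog] = [247, 383, 398, 399]
r4 m[φ3→wind] = [29, 25, 24, 19]
r4 m[φ3→rain] = [317, 477, 390, 383]
r4 m[wind→φ0] = [29, 25, 24, 19]
r4 m[wind→φ3] = [274, 271, 379, 391]
r4 m[ice→φ1] = [7, 30, 15, 16]
r4 m[ice→φ2] = [282, 399, 351, 283]
r4 m[wet→φ0] = [416, 349, 369, 293]
r4 m[wet→φ1] = [501, 193, 430, 443]
r4 m[fog→φ2] = [1, 1, 1, 1]
r4 m[rain→φ3] = [1, 1, 1, 1]
r5 m[φ0→wind] = [4878, 4954, 6947, 6958]
r5 m[φ0→wet] = [501, 193, 430, 443]
r5 m[φ1→ice] = [6694, 9491, 8322, 6739]
r5 m[φ1→wet] = [416, 349, 369, 293]
r5 m[φ2→ice] = [7, 30, 15, 16]
r5 m[φ2→fog] = [4061, 6476, 6488, 6712]
r5 m[φ3→wind] = [29, 25, 24, 19]
r5 m[φ3→rain] = [6356, 9500, 7712, 7678]
r5 m[wind→φ0] = [29, 25, 24, 19]
r5 m[wind→φ3] = [274, 271, 379, 391]
r5 m[ice→φ1] = [7, 30, 15, 16]
r5 m[ice→φ2] = [282, 399, 351, 283]
r5 m[wet→φ0] = [416, 349, 369, 293]
r5 m[wet→φ1] = [501, 193, 430, 443]
r5 m[fog→φ2] = [1, 1, 1, 1]
r5 m[rain→φ3] = [1, 1, 1, 1]
r6 m[φ0→wind] = [4878, 4954, 6947, 6958]
r6 m[φ0→wet] = [501, 193, 430, 443]
r6 m[φ1→ice] = [6694, 9491, 8322, 6739]
r6 m[φ1→wet] = [416, 349, 369, 293]
r6 m[φ2→ice] = [7, 30, 15, 16]
r6 m[φ2→fog] = [4061, 6476, 6488, 6712]
r6 m[φ3→wind] = [29, 25, 24, 19]
r6 m[φ3→rain] = [6356, 9500, 7712, 7678]
r6 m[wind→φ0] = [29, 25, 24, 19]
r6 m[wind→φ3] = [4878, 4954, 6947, 6958]
r6 m[ice→φ1] = [7, 30, 15, 16]
r6 m[ice→φ2] = [6694, 9491, 8322, 6739]
r6 m[wet→φ0] = [416, 349, 369, 293]
r6 m[wet→φ1] = [501, 193, 430, 443]
r6 m[fog→φ2] = [1, 1, 1, 1]
r6 m[rain→φ3] = [1, 1, 1, 1]
r7 m[φ0→wind] = [4878, 4954, 6947, 6958]
r7 m[φ0→wet] = [501, 193, 430, 443]
r7 m[φ1→ice] = [6694, 9491, 8322, 6739]
r7 m[φ1→wet] = [416, 349, 369, 293]
r7 m[φ2→ice] = [7, 30, 15, 16]
r7 m[φ2→fog] = [96490, 153895, 154347, 159510]
r7 m[φ3→wind] = [29, 25, 24, 19]
r7 m[φ3→rain] = [114775, 171135, 139211, 139121]
r7 m[wind→φ0] = [29, 25, 24, 19]
r7 m[wind→φ3] = [4878, 4954, 6947, 6958]
r7 m[ice→φ1] = [7, 30, 15, 16]
r7 m[ice→φ2] = [6694, 9491, 8322, 6739]
r7 m[wet→φ0] = [416, 349, 369, 293]
r7 m[wet→φ1] = [501, 193, 430, 443]
r7 m[fog→φ2] = [1, 1, 1, 1]
r7 m[rain→φ3] = [1, 1, 1, 1]
r8 m[φ0→wind] = [4878, 4954, 6947, 6958]
r8 m[φ0→wet] = [501, 193, 430, 443]
r8 m[φ1→ice] = [6694, 9491, 8322, 6739]
r8 m[φ1→wet] = [416, 349, 369, 293]
r8 m[φ2→ice] = [7, 30, 15, 16]
r8 m[φ2→fog] = [96490, 153895, 154347, 159510]
r8 m[φ3→wind] = [29, 25, 24, 19]
r8 m[φ3→rain] = [114775, 171135, 139211, 139121]
r8 m[wind→φ0] = [29, 25, 24, 19]
r8 m[wind→φ3] = [4878, 4954, 6947, 6958]
r8 m[ice→φ1] = [7, 30, 15, 16]
r8 m[ice→φ2] = [6694, 9491, 8322, 6739]
r8 m[wet→φ0] = [416, 349, 369, 293]
r8 m[wet→φ1] = [501, 193, 430, 443]
r8 m[fog→φ2] = [1, 1, 1, 1]
r8 m[rain→φ3] = [1, 1, 1, 1]
fixed point reached at round 8
b[ice] = ⊗ incoming = [46858, 284730, 124830, 107824]

b[ice] = [46858, 284730, 124830, 107824]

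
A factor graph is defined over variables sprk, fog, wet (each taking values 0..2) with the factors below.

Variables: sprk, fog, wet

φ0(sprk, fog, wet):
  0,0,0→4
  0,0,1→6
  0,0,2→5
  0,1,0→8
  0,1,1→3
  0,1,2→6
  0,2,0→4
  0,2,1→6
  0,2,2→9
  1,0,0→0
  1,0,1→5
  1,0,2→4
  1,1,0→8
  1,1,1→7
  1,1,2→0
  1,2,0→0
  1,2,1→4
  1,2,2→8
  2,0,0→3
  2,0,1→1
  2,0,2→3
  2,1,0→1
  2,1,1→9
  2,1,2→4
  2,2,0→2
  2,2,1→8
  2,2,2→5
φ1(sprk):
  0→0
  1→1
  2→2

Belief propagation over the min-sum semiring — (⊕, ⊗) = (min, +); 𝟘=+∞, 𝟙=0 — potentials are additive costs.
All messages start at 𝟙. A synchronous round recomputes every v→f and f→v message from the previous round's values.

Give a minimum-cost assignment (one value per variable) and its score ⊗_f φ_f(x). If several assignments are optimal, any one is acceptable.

assignment: (sprk=1, fog=0, wet=0); score = 1

init: all messages = 𝟙 over 3 values
r1 m[φ0→sprk] = [3, 0, 1]
r1 m[φ0→fog] = [0, 0, 0]
r1 m[φ0→wet] = [0, 1, 0]
r1 m[φ1→sprk] = [0, 1, 2]
r1 m[sprk→φ0] = [0, 0, 0]
r1 m[sprk→φ1] = [0, 0, 0]
r1 m[fog→φ0] = [0, 0, 0]
r1 m[wet→φ0] = [0, 0, 0]
r2 m[φ0→sprk] = [3, 0, 1]
r2 m[φ0→fog] = [0, 0, 0]
r2 m[φ0→wet] = [0, 1, 0]
r2 m[φ1→sprk] = [0, 1, 2]
r2 m[sprk→φ0] = [0, 1, 2]
r2 m[sprk→φ1] = [3, 0, 1]
r2 m[fog→φ0] = [0, 0, 0]
r2 m[wet→φ0] = [0, 0, 0]
r3 m[φ0→sprk] = [3, 0, 1]
r3 m[φ0→fog] = [1, 1, 1]
r3 m[φ0→wet] = [1, 3, 1]
r3 m[φ1→sprk] = [0, 1, 2]
r3 m[sprk→φ0] = [0, 1, 2]
r3 m[sprk→φ1] = [3, 0, 1]
r3 m[fog→φ0] = [0, 0, 0]
r3 m[wet→φ0] = [0, 0, 0]
r4 m[φ0→sprk] = [3, 0, 1]
r4 m[φ0→fog] = [1, 1, 1]
r4 m[φ0→wet] = [1, 3, 1]
r4 m[φ1→sprk] = [0, 1, 2]
r4 m[sprk→φ0] = [0, 1, 2]
r4 m[sprk→φ1] = [3, 0, 1]
r4 m[fog→φ0] = [0, 0, 0]
r4 m[wet→φ0] = [0, 0, 0]
fixed point reached at round 4
traceback from sprk: (sprk=1, fog=0, wet=0), score=1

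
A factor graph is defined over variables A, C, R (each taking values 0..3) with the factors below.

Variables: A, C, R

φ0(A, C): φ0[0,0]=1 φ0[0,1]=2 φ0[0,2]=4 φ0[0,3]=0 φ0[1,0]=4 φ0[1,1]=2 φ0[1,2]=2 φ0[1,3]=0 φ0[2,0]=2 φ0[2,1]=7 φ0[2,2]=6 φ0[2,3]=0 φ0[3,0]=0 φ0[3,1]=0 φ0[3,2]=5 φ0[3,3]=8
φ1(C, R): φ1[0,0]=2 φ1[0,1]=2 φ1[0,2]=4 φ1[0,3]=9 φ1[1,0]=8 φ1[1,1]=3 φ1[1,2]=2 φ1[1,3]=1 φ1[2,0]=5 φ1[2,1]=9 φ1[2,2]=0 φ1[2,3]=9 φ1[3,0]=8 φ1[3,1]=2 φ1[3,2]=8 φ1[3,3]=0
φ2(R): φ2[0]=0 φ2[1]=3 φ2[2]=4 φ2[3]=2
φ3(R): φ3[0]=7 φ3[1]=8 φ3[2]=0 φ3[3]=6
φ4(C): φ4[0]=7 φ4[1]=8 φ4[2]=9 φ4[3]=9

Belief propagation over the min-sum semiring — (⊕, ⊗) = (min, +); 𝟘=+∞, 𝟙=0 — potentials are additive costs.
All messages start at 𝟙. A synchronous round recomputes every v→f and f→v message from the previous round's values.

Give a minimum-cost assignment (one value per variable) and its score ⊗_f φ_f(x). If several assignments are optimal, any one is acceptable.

init: all messages = 𝟙 over 4 values
r1 m[φ0→A] = [0, 0, 0, 0]
r1 m[φ0→C] = [0, 0, 2, 0]
r1 m[φ1→C] = [2, 1, 0, 0]
r1 m[φ1→R] = [2, 2, 0, 0]
r1 m[φ2→R] = [0, 3, 4, 2]
r1 m[φ3→R] = [7, 8, 0, 6]
r1 m[φ4→C] = [7, 8, 9, 9]
r1 m[A→φ0] = [0, 0, 0, 0]
r1 m[C→φ0] = [0, 0, 0, 0]
r1 m[C→φ1] = [0, 0, 0, 0]
r1 m[C→φ4] = [0, 0, 0, 0]
r1 m[R→φ1] = [0, 0, 0, 0]
r1 m[R→φ2] = [0, 0, 0, 0]
r1 m[R→φ3] = [0, 0, 0, 0]
r2 m[φ0→A] = [0, 0, 0, 0]
r2 m[φ0→C] = [0, 0, 2, 0]
r2 m[φ1→C] = [2, 1, 0, 0]
r2 m[φ1→R] = [2, 2, 0, 0]
r2 m[φ2→R] = [0, 3, 4, 2]
r2 m[φ3→R] = [7, 8, 0, 6]
r2 m[φ4→C] = [7, 8, 9, 9]
r2 m[A→φ0] = [0, 0, 0, 0]
r2 m[C→φ0] = [9, 9, 9, 9]
r2 m[C→φ1] = [7, 8, 11, 9]
r2 m[C→φ4] = [2, 1, 2, 0]
r2 m[R→φ1] = [7, 11, 4, 8]
r2 m[R→φ2] = [9, 10, 0, 6]
r2 m[R→φ3] = [2, 5, 4, 2]
r3 m[φ0→A] = [9, 9, 9, 9]
r3 m[φ0→C] = [0, 0, 2, 0]
r3 m[φ1→C] = [8, 6, 4, 8]
r3 m[φ1→R] = [9, 9, 10, 9]
r3 m[φ2→R] = [0, 3, 4, 2]
r3 m[φ3→R] = [7, 8, 0, 6]
r3 m[φ4→C] = [7, 8, 9, 9]
r3 m[A→φ0] = [0, 0, 0, 0]
r3 m[C→φ0] = [9, 9, 9, 9]
r3 m[C→φ1] = [7, 8, 11, 9]
r3 m[C→φ4] = [2, 1, 2, 0]
r3 m[R→φ1] = [7, 11, 4, 8]
r3 m[R→φ2] = [9, 10, 0, 6]
r3 m[R→φ3] = [2, 5, 4, 2]
r4 m[φ0→A] = [9, 9, 9, 9]
r4 m[φ0→C] = [0, 0, 2, 0]
r4 m[φ1→C] = [8, 6, 4, 8]
r4 m[φ1→R] = [9, 9, 10, 9]
r4 m[φ2→R] = [0, 3, 4, 2]
r4 m[φ3→R] = [7, 8, 0, 6]
r4 m[φ4→C] = [7, 8, 9, 9]
r4 m[A→φ0] = [0, 0, 0, 0]
r4 m[C→φ0] = [15, 14, 13, 17]
r4 m[C→φ1] = [7, 8, 11, 9]
r4 m[C→φ4] = [8, 6, 6, 8]
r4 m[R→φ1] = [7, 11, 4, 8]
r4 m[R→φ2] = [16, 17, 10, 15]
r4 m[R→φ3] = [9, 12, 14, 11]
r5 m[φ0→A] = [16, 15, 17, 14]
r5 m[φ0→C] = [0, 0, 2, 0]
r5 m[φ1→C] = [8, 6, 4, 8]
r5 m[φ1→R] = [9, 9, 10, 9]
r5 m[φ2→R] = [0, 3, 4, 2]
r5 m[φ3→R] = [7, 8, 0, 6]
r5 m[φ4→C] = [7, 8, 9, 9]
r5 m[A→φ0] = [0, 0, 0, 0]
r5 m[C→φ0] = [15, 14, 13, 17]
r5 m[C→φ1] = [7, 8, 11, 9]
r5 m[C→φ4] = [8, 6, 6, 8]
r5 m[R→φ1] = [7, 11, 4, 8]
r5 m[R→φ2] = [16, 17, 10, 15]
r5 m[R→φ3] = [9, 12, 14, 11]
r6 m[φ0→A] = [16, 15, 17, 14]
r6 m[φ0→C] = [0, 0, 2, 0]
r6 m[φ1→C] = [8, 6, 4, 8]
r6 m[φ1→R] = [9, 9, 10, 9]
r6 m[φ2→R] = [0, 3, 4, 2]
r6 m[φ3→R] = [7, 8, 0, 6]
r6 m[φ4→C] = [7, 8, 9, 9]
r6 m[A→φ0] = [0, 0, 0, 0]
r6 m[C→φ0] = [15, 14, 13, 17]
r6 m[C→φ1] = [7, 8, 11, 9]
r6 m[C→φ4] = [8, 6, 6, 8]
r6 m[R→φ1] = [7, 11, 4, 8]
r6 m[R→φ2] = [16, 17, 10, 15]
r6 m[R→φ3] = [9, 12, 14, 11]
fixed point reached at round 6
traceback from A: (A=3, C=1, R=2), score=14

assignment: (A=3, C=1, R=2); score = 14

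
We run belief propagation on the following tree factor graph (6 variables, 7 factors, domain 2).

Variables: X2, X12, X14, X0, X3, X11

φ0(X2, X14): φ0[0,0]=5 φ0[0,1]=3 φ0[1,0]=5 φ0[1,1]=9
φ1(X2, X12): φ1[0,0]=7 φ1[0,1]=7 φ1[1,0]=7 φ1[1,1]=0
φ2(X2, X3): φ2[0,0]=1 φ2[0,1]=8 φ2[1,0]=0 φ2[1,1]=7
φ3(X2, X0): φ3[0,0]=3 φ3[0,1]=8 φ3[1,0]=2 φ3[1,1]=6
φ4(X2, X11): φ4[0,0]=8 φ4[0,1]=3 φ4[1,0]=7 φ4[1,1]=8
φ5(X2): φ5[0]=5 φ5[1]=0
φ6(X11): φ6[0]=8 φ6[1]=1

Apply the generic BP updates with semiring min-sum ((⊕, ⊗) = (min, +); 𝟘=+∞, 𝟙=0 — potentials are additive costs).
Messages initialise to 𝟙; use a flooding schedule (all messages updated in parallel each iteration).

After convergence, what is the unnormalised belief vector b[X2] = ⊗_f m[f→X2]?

b[X2] = [23, 16]

init: all messages = 𝟙 over 2 values
r1 m[φ0→X2] = [3, 5]
r1 m[φ0→X14] = [5, 3]
r1 m[φ1→X2] = [7, 0]
r1 m[φ1→X12] = [7, 0]
r1 m[φ2→X2] = [1, 0]
r1 m[φ2→X3] = [0, 7]
r1 m[φ3→X2] = [3, 2]
r1 m[φ3→X0] = [2, 6]
r1 m[φ4→X2] = [3, 7]
r1 m[φ4→X11] = [7, 3]
r1 m[φ5→X2] = [5, 0]
r1 m[φ6→X11] = [8, 1]
r1 m[X2→φ0] = [0, 0]
r1 m[X2→φ1] = [0, 0]
r1 m[X2→φ2] = [0, 0]
r1 m[X2→φ3] = [0, 0]
r1 m[X2→φ4] = [0, 0]
r1 m[X2→φ5] = [0, 0]
r1 m[X12→φ1] = [0, 0]
r1 m[X14→φ0] = [0, 0]
r1 m[X0→φ3] = [0, 0]
r1 m[X3→φ2] = [0, 0]
r1 m[X11→φ4] = [0, 0]
r1 m[X11→φ6] = [0, 0]
r2 m[φ0→X2] = [3, 5]
r2 m[φ0→X14] = [5, 3]
r2 m[φ1→X2] = [7, 0]
r2 m[φ1→X12] = [7, 0]
r2 m[φ2→X2] = [1, 0]
r2 m[φ2→X3] = [0, 7]
r2 m[φ3→X2] = [3, 2]
r2 m[φ3→X0] = [2, 6]
r2 m[φ4→X2] = [3, 7]
r2 m[φ4→X11] = [7, 3]
r2 m[φ5→X2] = [5, 0]
r2 m[φ6→X11] = [8, 1]
r2 m[X2→φ0] = [19, 9]
r2 m[X2→φ1] = [15, 14]
r2 m[X2→φ2] = [21, 14]
r2 m[X2→φ3] = [19, 12]
r2 m[X2→φ4] = [19, 7]
r2 m[X2→φ5] = [17, 14]
r2 m[X12→φ1] = [0, 0]
r2 m[X14→φ0] = [0, 0]
r2 m[X0→φ3] = [0, 0]
r2 m[X3→φ2] = [0, 0]
r2 m[X11→φ4] = [8, 1]
r2 m[X11→φ6] = [7, 3]
r3 m[φ0→X2] = [3, 5]
r3 m[φ0→X14] = [14, 18]
r3 m[φ1→X2] = [7, 0]
r3 m[φ1→X12] = [21, 14]
r3 m[φ2→X2] = [1, 0]
r3 m[φ2→X3] = [14, 21]
r3 m[φ3→X2] = [3, 2]
r3 m[φ3→X0] = [14, 18]
r3 m[φ4→X2] = [4, 9]
r3 m[φ4→X11] = [14, 15]
r3 m[φ5→X2] = [5, 0]
r3 m[φ6→X11] = [8, 1]
r3 m[X2→φ0] = [19, 9]
r3 m[X2→φ1] = [15, 14]
r3 m[X2→φ2] = [21, 14]
r3 m[X2→φ3] = [19, 12]
r3 m[X2→φ4] = [19, 7]
r3 m[X2→φ5] = [17, 14]
r3 m[X12→φ1] = [0, 0]
r3 m[X14→φ0] = [0, 0]
r3 m[X0→φ3] = [0, 0]
r3 m[X3→φ2] = [0, 0]
r3 m[X11→φ4] = [8, 1]
r3 m[X11→φ6] = [7, 3]
r4 m[φ0→X2] = [3, 5]
r4 m[φ0→X14] = [14, 18]
r4 m[φ1→X2] = [7, 0]
r4 m[φ1→X12] = [21, 14]
r4 m[φ2→X2] = [1, 0]
r4 m[φ2→X3] = [14, 21]
r4 m[φ3→X2] = [3, 2]
r4 m[φ3→X0] = [14, 18]
r4 m[φ4→X2] = [4, 9]
r4 m[φ4→X11] = [14, 15]
r4 m[φ5→X2] = [5, 0]
r4 m[φ6→X11] = [8, 1]
r4 m[X2→φ0] = [20, 11]
r4 m[X2→φ1] = [16, 16]
r4 m[X2→φ2] = [22, 16]
r4 m[X2→φ3] = [20, 14]
r4 m[X2→φ4] = [19, 7]
r4 m[X2→φ5] = [18, 16]
r4 m[X12→φ1] = [0, 0]
r4 m[X14→φ0] = [0, 0]
r4 m[X0→φ3] = [0, 0]
r4 m[X3→φ2] = [0, 0]
r4 m[X11→φ4] = [8, 1]
r4 m[X11→φ6] = [14, 15]
r5 m[φ0→X2] = [3, 5]
r5 m[φ0→X14] = [16, 20]
r5 m[φ1→X2] = [7, 0]
r5 m[φ1→X12] = [23, 16]
r5 m[φ2→X2] = [1, 0]
r5 m[φ2→X3] = [16, 23]
r5 m[φ3→X2] = [3, 2]
r5 m[φ3→X0] = [16, 20]
r5 m[φ4→X2] = [4, 9]
r5 m[φ4→X11] = [14, 15]
r5 m[φ5→X2] = [5, 0]
r5 m[φ6→X11] = [8, 1]
r5 m[X2→φ0] = [20, 11]
r5 m[X2→φ1] = [16, 16]
r5 m[X2→φ2] = [22, 16]
r5 m[X2→φ3] = [20, 14]
r5 m[X2→φ4] = [19, 7]
r5 m[X2→φ5] = [18, 16]
r5 m[X12→φ1] = [0, 0]
r5 m[X14→φ0] = [0, 0]
r5 m[X0→φ3] = [0, 0]
r5 m[X3→φ2] = [0, 0]
r5 m[X11→φ4] = [8, 1]
r5 m[X11→φ6] = [14, 15]
r6 m[φ0→X2] = [3, 5]
r6 m[φ0→X14] = [16, 20]
r6 m[φ1→X2] = [7, 0]
r6 m[φ1→X12] = [23, 16]
r6 m[φ2→X2] = [1, 0]
r6 m[φ2→X3] = [16, 23]
r6 m[φ3→X2] = [3, 2]
r6 m[φ3→X0] = [16, 20]
r6 m[φ4→X2] = [4, 9]
r6 m[φ4→X11] = [14, 15]
r6 m[φ5→X2] = [5, 0]
r6 m[φ6→X11] = [8, 1]
r6 m[X2→φ0] = [20, 11]
r6 m[X2→φ1] = [16, 16]
r6 m[X2→φ2] = [22, 16]
r6 m[X2→φ3] = [20, 14]
r6 m[X2→φ4] = [19, 7]
r6 m[X2→φ5] = [18, 16]
r6 m[X12→φ1] = [0, 0]
r6 m[X14→φ0] = [0, 0]
r6 m[X0→φ3] = [0, 0]
r6 m[X3→φ2] = [0, 0]
r6 m[X11→φ4] = [8, 1]
r6 m[X11→φ6] = [14, 15]
fixed point reached at round 6
b[X2] = ⊗ incoming = [23, 16]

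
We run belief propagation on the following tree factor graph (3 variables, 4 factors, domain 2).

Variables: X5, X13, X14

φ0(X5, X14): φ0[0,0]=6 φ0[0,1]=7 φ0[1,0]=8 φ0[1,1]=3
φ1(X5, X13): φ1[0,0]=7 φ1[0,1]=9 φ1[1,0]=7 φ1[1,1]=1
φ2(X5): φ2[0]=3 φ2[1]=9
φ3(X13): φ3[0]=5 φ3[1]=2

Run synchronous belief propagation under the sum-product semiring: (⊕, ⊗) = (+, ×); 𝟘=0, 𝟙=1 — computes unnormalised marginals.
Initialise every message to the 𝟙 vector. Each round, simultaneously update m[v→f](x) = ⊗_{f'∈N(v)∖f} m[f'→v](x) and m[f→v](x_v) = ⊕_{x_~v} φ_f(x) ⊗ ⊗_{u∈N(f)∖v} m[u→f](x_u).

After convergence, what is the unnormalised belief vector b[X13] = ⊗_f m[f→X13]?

init: all messages = 𝟙 over 2 values
r1 m[φ0→X5] = [13, 11]
r1 m[φ0→X14] = [14, 10]
r1 m[φ1→X5] = [16, 8]
r1 m[φ1→X13] = [14, 10]
r1 m[φ2→X5] = [3, 9]
r1 m[φ3→X13] = [5, 2]
r1 m[X5→φ0] = [1, 1]
r1 m[X5→φ1] = [1, 1]
r1 m[X5→φ2] = [1, 1]
r1 m[X13→φ1] = [1, 1]
r1 m[X13→φ3] = [1, 1]
r1 m[X14→φ0] = [1, 1]
r2 m[φ0→X5] = [13, 11]
r2 m[φ0→X14] = [14, 10]
r2 m[φ1→X5] = [16, 8]
r2 m[φ1→X13] = [14, 10]
r2 m[φ2→X5] = [3, 9]
r2 m[φ3→X13] = [5, 2]
r2 m[X5→φ0] = [48, 72]
r2 m[X5→φ1] = [39, 99]
r2 m[X5→φ2] = [208, 88]
r2 m[X13→φ1] = [5, 2]
r2 m[X13→φ3] = [14, 10]
r2 m[X14→φ0] = [1, 1]
r3 m[φ0→X5] = [13, 11]
r3 m[φ0→X14] = [864, 552]
r3 m[φ1→X5] = [53, 37]
r3 m[φ1→X13] = [966, 450]
r3 m[φ2→X5] = [3, 9]
r3 m[φ3→X13] = [5, 2]
r3 m[X5→φ0] = [48, 72]
r3 m[X5→φ1] = [39, 99]
r3 m[X5→φ2] = [208, 88]
r3 m[X13→φ1] = [5, 2]
r3 m[X13→φ3] = [14, 10]
r3 m[X14→φ0] = [1, 1]
r4 m[φ0→X5] = [13, 11]
r4 m[φ0→X14] = [864, 552]
r4 m[φ1→X5] = [53, 37]
r4 m[φ1→X13] = [966, 450]
r4 m[φ2→X5] = [3, 9]
r4 m[φ3→X13] = [5, 2]
r4 m[X5→φ0] = [159, 333]
r4 m[X5→φ1] = [39, 99]
r4 m[X5→φ2] = [689, 407]
r4 m[X13→φ1] = [5, 2]
r4 m[X13→φ3] = [966, 450]
r4 m[X14→φ0] = [1, 1]
r5 m[φ0→X5] = [13, 11]
r5 m[φ0→X14] = [3618, 2112]
r5 m[φ1→X5] = [53, 37]
r5 m[φ1→X13] = [966, 450]
r5 m[φ2→X5] = [3, 9]
r5 m[φ3→X13] = [5, 2]
r5 m[X5→φ0] = [159, 333]
r5 m[X5→φ1] = [39, 99]
r5 m[X5→φ2] = [689, 407]
r5 m[X13→φ1] = [5, 2]
r5 m[X13→φ3] = [966, 450]
r5 m[X14→φ0] = [1, 1]
r6 m[φ0→X5] = [13, 11]
r6 m[φ0→X14] = [3618, 2112]
r6 m[φ1→X5] = [53, 37]
r6 m[φ1→X13] = [966, 450]
r6 m[φ2→X5] = [3, 9]
r6 m[φ3→X13] = [5, 2]
r6 m[X5→φ0] = [159, 333]
r6 m[X5→φ1] = [39, 99]
r6 m[X5→φ2] = [689, 407]
r6 m[X13→φ1] = [5, 2]
r6 m[X13→φ3] = [966, 450]
r6 m[X14→φ0] = [1, 1]
fixed point reached at round 6
b[X13] = ⊗ incoming = [4830, 900]

b[X13] = [4830, 900]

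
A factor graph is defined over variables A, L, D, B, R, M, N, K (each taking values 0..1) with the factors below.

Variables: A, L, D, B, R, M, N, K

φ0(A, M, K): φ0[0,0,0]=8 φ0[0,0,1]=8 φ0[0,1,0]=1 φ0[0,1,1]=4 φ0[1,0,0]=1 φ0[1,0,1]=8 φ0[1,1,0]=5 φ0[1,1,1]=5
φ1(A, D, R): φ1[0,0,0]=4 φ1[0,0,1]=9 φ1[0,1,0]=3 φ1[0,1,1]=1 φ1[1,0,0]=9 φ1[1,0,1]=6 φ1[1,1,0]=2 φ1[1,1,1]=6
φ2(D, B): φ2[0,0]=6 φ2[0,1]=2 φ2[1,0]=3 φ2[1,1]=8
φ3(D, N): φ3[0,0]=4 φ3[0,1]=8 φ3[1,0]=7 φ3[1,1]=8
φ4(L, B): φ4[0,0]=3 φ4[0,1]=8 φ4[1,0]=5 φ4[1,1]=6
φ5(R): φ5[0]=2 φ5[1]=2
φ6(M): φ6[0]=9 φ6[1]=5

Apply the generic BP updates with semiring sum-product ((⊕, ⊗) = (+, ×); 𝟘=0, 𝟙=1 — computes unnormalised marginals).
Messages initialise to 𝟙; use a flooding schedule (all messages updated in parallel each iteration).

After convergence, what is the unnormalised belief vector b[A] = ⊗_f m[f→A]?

b[A] = [6765408, 7860000]

init: all messages = 𝟙 over 2 values
r1 m[φ0→A] = [21, 19]
r1 m[φ0→M] = [25, 15]
r1 m[φ0→K] = [15, 25]
r1 m[φ1→A] = [17, 23]
r1 m[φ1→D] = [28, 12]
r1 m[φ1→R] = [18, 22]
r1 m[φ2→D] = [8, 11]
r1 m[φ2→B] = [9, 10]
r1 m[φ3→D] = [12, 15]
r1 m[φ3→N] = [11, 16]
r1 m[φ4→L] = [11, 11]
r1 m[φ4→B] = [8, 14]
r1 m[φ5→R] = [2, 2]
r1 m[φ6→M] = [9, 5]
r1 m[A→φ0] = [1, 1]
r1 m[A→φ1] = [1, 1]
r1 m[L→φ4] = [1, 1]
r1 m[D→φ1] = [1, 1]
r1 m[D→φ2] = [1, 1]
r1 m[D→φ3] = [1, 1]
r1 m[B→φ2] = [1, 1]
r1 m[B→φ4] = [1, 1]
r1 m[R→φ1] = [1, 1]
r1 m[R→φ5] = [1, 1]
r1 m[M→φ0] = [1, 1]
r1 m[M→φ6] = [1, 1]
r1 m[N→φ3] = [1, 1]
r1 m[K→φ0] = [1, 1]
r2 m[φ0→A] = [21, 19]
r2 m[φ0→M] = [25, 15]
r2 m[φ0→K] = [15, 25]
r2 m[φ1→A] = [17, 23]
r2 m[φ1→D] = [28, 12]
r2 m[φ1→R] = [18, 22]
r2 m[φ2→D] = [8, 11]
r2 m[φ2→B] = [9, 10]
r2 m[φ3→D] = [12, 15]
r2 m[φ3→N] = [11, 16]
r2 m[φ4→L] = [11, 11]
r2 m[φ4→B] = [8, 14]
r2 m[φ5→R] = [2, 2]
r2 m[φ6→M] = [9, 5]
r2 m[A→φ0] = [17, 23]
r2 m[A→φ1] = [21, 19]
r2 m[L→φ4] = [1, 1]
r2 m[D→φ1] = [96, 165]
r2 m[D→φ2] = [336, 180]
r2 m[D→φ3] = [224, 132]
r2 m[B→φ2] = [8, 14]
r2 m[B→φ4] = [9, 10]
r2 m[R→φ1] = [2, 2]
r2 m[R→φ5] = [18, 22]
r2 m[M→φ0] = [9, 5]
r2 m[M→φ6] = [25, 15]
r2 m[N→φ3] = [1, 1]
r2 m[K→φ0] = [1, 1]
r3 m[φ0→A] = [169, 131]
r3 m[φ0→M] = [479, 315]
r3 m[φ0→K] = [2091, 3795]
r3 m[φ1→A] = [3816, 5520]
r3 m[φ1→D] = [1116, 472]
r3 m[φ1→R] = [41145, 51363]
r3 m[φ2→D] = [76, 136]
r3 m[φ2→B] = [2556, 2112]
r3 m[φ3→D] = [12, 15]
r3 m[φ3→N] = [1820, 2848]
r3 m[φ4→L] = [107, 105]
r3 m[φ4→B] = [8, 14]
r3 m[φ5→R] = [2, 2]
r3 m[φ6→M] = [9, 5]
r3 m[A→φ0] = [17, 23]
r3 m[A→φ1] = [21, 19]
r3 m[L→φ4] = [1, 1]
r3 m[D→φ1] = [96, 165]
r3 m[D→φ2] = [336, 180]
r3 m[D→φ3] = [224, 132]
r3 m[B→φ2] = [8, 14]
r3 m[B→φ4] = [9, 10]
r3 m[R→φ1] = [2, 2]
r3 m[R→φ5] = [18, 22]
r3 m[M→φ0] = [9, 5]
r3 m[M→φ6] = [25, 15]
r3 m[N→φ3] = [1, 1]
r3 m[K→φ0] = [1, 1]
r4 m[φ0→A] = [169, 131]
r4 m[φ0→M] = [479, 315]
r4 m[φ0→K] = [2091, 3795]
r4 m[φ1→A] = [3816, 5520]
r4 m[φ1→D] = [1116, 472]
r4 m[φ1→R] = [41145, 51363]
r4 m[φ2→D] = [76, 136]
r4 m[φ2→B] = [2556, 2112]
r4 m[φ3→D] = [12, 15]
r4 m[φ3→N] = [1820, 2848]
r4 m[φ4→L] = [107, 105]
r4 m[φ4→B] = [8, 14]
r4 m[φ5→R] = [2, 2]
r4 m[φ6→M] = [9, 5]
r4 m[A→φ0] = [3816, 5520]
r4 m[A→φ1] = [169, 131]
r4 m[L→φ4] = [1, 1]
r4 m[D→φ1] = [912, 2040]
r4 m[D→φ2] = [13392, 7080]
r4 m[D→φ3] = [84816, 64192]
r4 m[B→φ2] = [8, 14]
r4 m[B→φ4] = [2556, 2112]
r4 m[R→φ1] = [2, 2]
r4 m[R→φ5] = [41145, 51363]
r4 m[M→φ0] = [9, 5]
r4 m[M→φ6] = [479, 315]
r4 m[N→φ3] = [1, 1]
r4 m[K→φ0] = [1, 1]
r5 m[φ0→A] = [169, 131]
r5 m[φ0→M] = [110736, 74280]
r5 m[φ0→K] = [481512, 886512]
r5 m[φ1→A] = [40032, 60000]
r5 m[φ1→D] = [8324, 3448]
r5 m[φ1→R] = [3260520, 4052184]
r5 m[φ2→D] = [76, 136]
r5 m[φ2→B] = [101592, 83424]
r5 m[φ3→D] = [12, 15]
r5 m[φ3→N] = [788608, 1192064]
r5 m[φ4→L] = [24564, 25452]
r5 m[φ4→B] = [8, 14]
r5 m[φ5→R] = [2, 2]
r5 m[φ6→M] = [9, 5]
r5 m[A→φ0] = [3816, 5520]
r5 m[A→φ1] = [169, 131]
r5 m[L→φ4] = [1, 1]
r5 m[D→φ1] = [912, 2040]
r5 m[D→φ2] = [13392, 7080]
r5 m[D→φ3] = [84816, 64192]
r5 m[B→φ2] = [8, 14]
r5 m[B→φ4] = [2556, 2112]
r5 m[R→φ1] = [2, 2]
r5 m[R→φ5] = [41145, 51363]
r5 m[M→φ0] = [9, 5]
r5 m[M→φ6] = [479, 315]
r5 m[N→φ3] = [1, 1]
r5 m[K→φ0] = [1, 1]
r6 m[φ0→A] = [169, 131]
r6 m[φ0→M] = [110736, 74280]
r6 m[φ0→K] = [481512, 886512]
r6 m[φ1→A] = [40032, 60000]
r6 m[φ1→D] = [8324, 3448]
r6 m[φ1→R] = [3260520, 4052184]
r6 m[φ2→D] = [76, 136]
r6 m[φ2→B] = [101592, 83424]
r6 m[φ3→D] = [12, 15]
r6 m[φ3→N] = [788608, 1192064]
r6 m[φ4→L] = [24564, 25452]
r6 m[φ4→B] = [8, 14]
r6 m[φ5→R] = [2, 2]
r6 m[φ6→M] = [9, 5]
r6 m[A→φ0] = [40032, 60000]
r6 m[A→φ1] = [169, 131]
r6 m[L→φ4] = [1, 1]
r6 m[D→φ1] = [912, 2040]
r6 m[D→φ2] = [99888, 51720]
r6 m[D→φ3] = [632624, 468928]
r6 m[B→φ2] = [8, 14]
r6 m[B→φ4] = [101592, 83424]
r6 m[R→φ1] = [2, 2]
r6 m[R→φ5] = [3260520, 4052184]
r6 m[M→φ0] = [9, 5]
r6 m[M→φ6] = [110736, 74280]
r6 m[N→φ3] = [1, 1]
r6 m[K→φ0] = [1, 1]
r7 m[φ0→A] = [169, 131]
r7 m[φ0→M] = [1180512, 800160]
r7 m[φ0→K] = [5122464, 9502944]
r7 m[φ1→A] = [40032, 60000]
r7 m[φ1→D] = [8324, 3448]
r7 m[φ1→R] = [3260520, 4052184]
r7 m[φ2→D] = [76, 136]
r7 m[φ2→B] = [754488, 613536]
r7 m[φ3→D] = [12, 15]
r7 m[φ3→N] = [5812992, 8812416]
r7 m[φ4→L] = [972168, 1008504]
r7 m[φ4→B] = [8, 14]
r7 m[φ5→R] = [2, 2]
r7 m[φ6→M] = [9, 5]
r7 m[A→φ0] = [40032, 60000]
r7 m[A→φ1] = [169, 131]
r7 m[L→φ4] = [1, 1]
r7 m[D→φ1] = [912, 2040]
r7 m[D→φ2] = [99888, 51720]
r7 m[D→φ3] = [632624, 468928]
r7 m[B→φ2] = [8, 14]
r7 m[B→φ4] = [101592, 83424]
r7 m[R→φ1] = [2, 2]
r7 m[R→φ5] = [3260520, 4052184]
r7 m[M→φ0] = [9, 5]
r7 m[M→φ6] = [110736, 74280]
r7 m[N→φ3] = [1, 1]
r7 m[K→φ0] = [1, 1]
r8 m[φ0→A] = [169, 131]
r8 m[φ0→M] = [1180512, 800160]
r8 m[φ0→K] = [5122464, 9502944]
r8 m[φ1→A] = [40032, 60000]
r8 m[φ1→D] = [8324, 3448]
r8 m[φ1→R] = [3260520, 4052184]
r8 m[φ2→D] = [76, 136]
r8 m[φ2→B] = [754488, 613536]
r8 m[φ3→D] = [12, 15]
r8 m[φ3→N] = [5812992, 8812416]
r8 m[φ4→L] = [972168, 1008504]
r8 m[φ4→B] = [8, 14]
r8 m[φ5→R] = [2, 2]
r8 m[φ6→M] = [9, 5]
r8 m[A→φ0] = [40032, 60000]
r8 m[A→φ1] = [169, 131]
r8 m[L→φ4] = [1, 1]
r8 m[D→φ1] = [912, 2040]
r8 m[D→φ2] = [99888, 51720]
r8 m[D→φ3] = [632624, 468928]
r8 m[B→φ2] = [8, 14]
r8 m[B→φ4] = [754488, 613536]
r8 m[R→φ1] = [2, 2]
r8 m[R→φ5] = [3260520, 4052184]
r8 m[M→φ0] = [9, 5]
r8 m[M→φ6] = [1180512, 800160]
r8 m[N→φ3] = [1, 1]
r8 m[K→φ0] = [1, 1]
r9 m[φ0→A] = [169, 131]
r9 m[φ0→M] = [1180512, 800160]
r9 m[φ0→K] = [5122464, 9502944]
r9 m[φ1→A] = [40032, 60000]
r9 m[φ1→D] = [8324, 3448]
r9 m[φ1→R] = [3260520, 4052184]
r9 m[φ2→D] = [76, 136]
r9 m[φ2→B] = [754488, 613536]
r9 m[φ3→D] = [12, 15]
r9 m[φ3→N] = [5812992, 8812416]
r9 m[φ4→L] = [7171752, 7453656]
r9 m[φ4→B] = [8, 14]
r9 m[φ5→R] = [2, 2]
r9 m[φ6→M] = [9, 5]
r9 m[A→φ0] = [40032, 60000]
r9 m[A→φ1] = [169, 131]
r9 m[L→φ4] = [1, 1]
r9 m[D→φ1] = [912, 2040]
r9 m[D→φ2] = [99888, 51720]
r9 m[D→φ3] = [632624, 468928]
r9 m[B→φ2] = [8, 14]
r9 m[B→φ4] = [754488, 613536]
r9 m[R→φ1] = [2, 2]
r9 m[R→φ5] = [3260520, 4052184]
r9 m[M→φ0] = [9, 5]
r9 m[M→φ6] = [1180512, 800160]
r9 m[N→φ3] = [1, 1]
r9 m[K→φ0] = [1, 1]
r10 m[φ0→A] = [169, 131]
r10 m[φ0→M] = [1180512, 800160]
r10 m[φ0→K] = [5122464, 9502944]
r10 m[φ1→A] = [40032, 60000]
r10 m[φ1→D] = [8324, 3448]
r10 m[φ1→R] = [3260520, 4052184]
r10 m[φ2→D] = [76, 136]
r10 m[φ2→B] = [754488, 613536]
r10 m[φ3→D] = [12, 15]
r10 m[φ3→N] = [5812992, 8812416]
r10 m[φ4→L] = [7171752, 7453656]
r10 m[φ4→B] = [8, 14]
r10 m[φ5→R] = [2, 2]
r10 m[φ6→M] = [9, 5]
r10 m[A→φ0] = [40032, 60000]
r10 m[A→φ1] = [169, 131]
r10 m[L→φ4] = [1, 1]
r10 m[D→φ1] = [912, 2040]
r10 m[D→φ2] = [99888, 51720]
r10 m[D→φ3] = [632624, 468928]
r10 m[B→φ2] = [8, 14]
r10 m[B→φ4] = [754488, 613536]
r10 m[R→φ1] = [2, 2]
r10 m[R→φ5] = [3260520, 4052184]
r10 m[M→φ0] = [9, 5]
r10 m[M→φ6] = [1180512, 800160]
r10 m[N→φ3] = [1, 1]
r10 m[K→φ0] = [1, 1]
fixed point reached at round 10
b[A] = ⊗ incoming = [6765408, 7860000]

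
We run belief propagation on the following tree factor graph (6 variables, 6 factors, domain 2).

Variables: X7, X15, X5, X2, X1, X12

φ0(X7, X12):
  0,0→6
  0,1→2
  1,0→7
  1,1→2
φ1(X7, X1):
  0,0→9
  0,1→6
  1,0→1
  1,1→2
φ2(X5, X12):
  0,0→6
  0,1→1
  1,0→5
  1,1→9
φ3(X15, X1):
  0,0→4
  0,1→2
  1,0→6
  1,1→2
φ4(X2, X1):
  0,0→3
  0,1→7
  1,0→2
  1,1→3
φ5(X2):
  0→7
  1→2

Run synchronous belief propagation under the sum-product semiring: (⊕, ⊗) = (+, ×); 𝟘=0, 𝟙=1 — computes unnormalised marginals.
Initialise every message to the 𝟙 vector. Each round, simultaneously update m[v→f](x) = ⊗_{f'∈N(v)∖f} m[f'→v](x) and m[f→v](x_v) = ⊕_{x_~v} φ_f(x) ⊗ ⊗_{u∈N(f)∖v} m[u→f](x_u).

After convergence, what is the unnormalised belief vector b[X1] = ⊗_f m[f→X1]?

b[X1] = [217750, 156200]

init: all messages = 𝟙 over 2 values
r1 m[φ0→X7] = [8, 9]
r1 m[φ0→X12] = [13, 4]
r1 m[φ1→X7] = [15, 3]
r1 m[φ1→X1] = [10, 8]
r1 m[φ2→X5] = [7, 14]
r1 m[φ2→X12] = [11, 10]
r1 m[φ3→X15] = [6, 8]
r1 m[φ3→X1] = [10, 4]
r1 m[φ4→X2] = [10, 5]
r1 m[φ4→X1] = [5, 10]
r1 m[φ5→X2] = [7, 2]
r1 m[X7→φ0] = [1, 1]
r1 m[X7→φ1] = [1, 1]
r1 m[X15→φ3] = [1, 1]
r1 m[X5→φ2] = [1, 1]
r1 m[X2→φ4] = [1, 1]
r1 m[X2→φ5] = [1, 1]
r1 m[X1→φ1] = [1, 1]
r1 m[X1→φ3] = [1, 1]
r1 m[X1→φ4] = [1, 1]
r1 m[X12→φ0] = [1, 1]
r1 m[X12→φ2] = [1, 1]
r2 m[φ0→X7] = [8, 9]
r2 m[φ0→X12] = [13, 4]
r2 m[φ1→X7] = [15, 3]
r2 m[φ1→X1] = [10, 8]
r2 m[φ2→X5] = [7, 14]
r2 m[φ2→X12] = [11, 10]
r2 m[φ3→X15] = [6, 8]
r2 m[φ3→X1] = [10, 4]
r2 m[φ4→X2] = [10, 5]
r2 m[φ4→X1] = [5, 10]
r2 m[φ5→X2] = [7, 2]
r2 m[X7→φ0] = [15, 3]
r2 m[X7→φ1] = [8, 9]
r2 m[X15→φ3] = [1, 1]
r2 m[X5→φ2] = [1, 1]
r2 m[X2→φ4] = [7, 2]
r2 m[X2→φ5] = [10, 5]
r2 m[X1→φ1] = [50, 40]
r2 m[X1→φ3] = [50, 80]
r2 m[X1→φ4] = [100, 32]
r2 m[X12→φ0] = [11, 10]
r2 m[X12→φ2] = [13, 4]
r3 m[φ0→X7] = [86, 97]
r3 m[φ0→X12] = [111, 36]
r3 m[φ1→X7] = [690, 130]
r3 m[φ1→X1] = [81, 66]
r3 m[φ2→X5] = [82, 101]
r3 m[φ2→X12] = [11, 10]
r3 m[φ3→X15] = [360, 460]
r3 m[φ3→X1] = [10, 4]
r3 m[φ4→X2] = [524, 296]
r3 m[φ4→X1] = [25, 55]
r3 m[φ5→X2] = [7, 2]
r3 m[X7→φ0] = [15, 3]
r3 m[X7→φ1] = [8, 9]
r3 m[X15→φ3] = [1, 1]
r3 m[X5→φ2] = [1, 1]
r3 m[X2→φ4] = [7, 2]
r3 m[X2→φ5] = [10, 5]
r3 m[X1→φ1] = [50, 40]
r3 m[X1→φ3] = [50, 80]
r3 m[X1→φ4] = [100, 32]
r3 m[X12→φ0] = [11, 10]
r3 m[X12→φ2] = [13, 4]
r4 m[φ0→X7] = [86, 97]
r4 m[φ0→X12] = [111, 36]
r4 m[φ1→X7] = [690, 130]
r4 m[φ1→X1] = [81, 66]
r4 m[φ2→X5] = [82, 101]
r4 m[φ2→X12] = [11, 10]
r4 m[φ3→X15] = [360, 460]
r4 m[φ3→X1] = [10, 4]
r4 m[φ4→X2] = [524, 296]
r4 m[φ4→X1] = [25, 55]
r4 m[φ5→X2] = [7, 2]
r4 m[X7→φ0] = [690, 130]
r4 m[X7→φ1] = [86, 97]
r4 m[X15→φ3] = [1, 1]
r4 m[X5→φ2] = [1, 1]
r4 m[X2→φ4] = [7, 2]
r4 m[X2→φ5] = [524, 296]
r4 m[X1→φ1] = [250, 220]
r4 m[X1→φ3] = [2025, 3630]
r4 m[X1→φ4] = [810, 264]
r4 m[X12→φ0] = [11, 10]
r4 m[X12→φ2] = [111, 36]
r5 m[φ0→X7] = [86, 97]
r5 m[φ0→X12] = [5050, 1640]
r5 m[φ1→X7] = [3570, 690]
r5 m[φ1→X1] = [871, 710]
r5 m[φ2→X5] = [702, 879]
r5 m[φ2→X12] = [11, 10]
r5 m[φ3→X15] = [15360, 19410]
r5 m[φ3→X1] = [10, 4]
r5 m[φ4→X2] = [4278, 2412]
r5 m[φ4→X1] = [25, 55]
r5 m[φ5→X2] = [7, 2]
r5 m[X7→φ0] = [690, 130]
r5 m[X7→φ1] = [86, 97]
r5 m[X15→φ3] = [1, 1]
r5 m[X5→φ2] = [1, 1]
r5 m[X2→φ4] = [7, 2]
r5 m[X2→φ5] = [524, 296]
r5 m[X1→φ1] = [250, 220]
r5 m[X1→φ3] = [2025, 3630]
r5 m[X1→φ4] = [810, 264]
r5 m[X12→φ0] = [11, 10]
r5 m[X12→φ2] = [111, 36]
r6 m[φ0→X7] = [86, 97]
r6 m[φ0→X12] = [5050, 1640]
r6 m[φ1→X7] = [3570, 690]
r6 m[φ1→X1] = [871, 710]
r6 m[φ2→X5] = [702, 879]
r6 m[φ2→X12] = [11, 10]
r6 m[φ3→X15] = [15360, 19410]
r6 m[φ3→X1] = [10, 4]
r6 m[φ4→X2] = [4278, 2412]
r6 m[φ4→X1] = [25, 55]
r6 m[φ5→X2] = [7, 2]
r6 m[X7→φ0] = [3570, 690]
r6 m[X7→φ1] = [86, 97]
r6 m[X15→φ3] = [1, 1]
r6 m[X5→φ2] = [1, 1]
r6 m[X2→φ4] = [7, 2]
r6 m[X2→φ5] = [4278, 2412]
r6 m[X1→φ1] = [250, 220]
r6 m[X1→φ3] = [21775, 39050]
r6 m[X1→φ4] = [8710, 2840]
r6 m[X12→φ0] = [11, 10]
r6 m[X12→φ2] = [5050, 1640]
r7 m[φ0→X7] = [86, 97]
r7 m[φ0→X12] = [26250, 8520]
r7 m[φ1→X7] = [3570, 690]
r7 m[φ1→X1] = [871, 710]
r7 m[φ2→X5] = [31940, 40010]
r7 m[φ2→X12] = [11, 10]
r7 m[φ3→X15] = [165200, 208750]
r7 m[φ3→X1] = [10, 4]
r7 m[φ4→X2] = [46010, 25940]
r7 m[φ4→X1] = [25, 55]
r7 m[φ5→X2] = [7, 2]
r7 m[X7→φ0] = [3570, 690]
r7 m[X7→φ1] = [86, 97]
r7 m[X15→φ3] = [1, 1]
r7 m[X5→φ2] = [1, 1]
r7 m[X2→φ4] = [7, 2]
r7 m[X2→φ5] = [4278, 2412]
r7 m[X1→φ1] = [250, 220]
r7 m[X1→φ3] = [21775, 39050]
r7 m[X1→φ4] = [8710, 2840]
r7 m[X12→φ0] = [11, 10]
r7 m[X12→φ2] = [5050, 1640]
r8 m[φ0→X7] = [86, 97]
r8 m[φ0→X12] = [26250, 8520]
r8 m[φ1→X7] = [3570, 690]
r8 m[φ1→X1] = [871, 710]
r8 m[φ2→X5] = [31940, 40010]
r8 m[φ2→X12] = [11, 10]
r8 m[φ3→X15] = [165200, 208750]
r8 m[φ3→X1] = [10, 4]
r8 m[φ4→X2] = [46010, 25940]
r8 m[φ4→X1] = [25, 55]
r8 m[φ5→X2] = [7, 2]
r8 m[X7→φ0] = [3570, 690]
r8 m[X7→φ1] = [86, 97]
r8 m[X15→φ3] = [1, 1]
r8 m[X5→φ2] = [1, 1]
r8 m[X2→φ4] = [7, 2]
r8 m[X2→φ5] = [46010, 25940]
r8 m[X1→φ1] = [250, 220]
r8 m[X1→φ3] = [21775, 39050]
r8 m[X1→φ4] = [8710, 2840]
r8 m[X12→φ0] = [11, 10]
r8 m[X12→φ2] = [26250, 8520]
r9 m[φ0→X7] = [86, 97]
r9 m[φ0→X12] = [26250, 8520]
r9 m[φ1→X7] = [3570, 690]
r9 m[φ1→X1] = [871, 710]
r9 m[φ2→X5] = [166020, 207930]
r9 m[φ2→X12] = [11, 10]
r9 m[φ3→X15] = [165200, 208750]
r9 m[φ3→X1] = [10, 4]
r9 m[φ4→X2] = [46010, 25940]
r9 m[φ4→X1] = [25, 55]
r9 m[φ5→X2] = [7, 2]
r9 m[X7→φ0] = [3570, 690]
r9 m[X7→φ1] = [86, 97]
r9 m[X15→φ3] = [1, 1]
r9 m[X5→φ2] = [1, 1]
r9 m[X2→φ4] = [7, 2]
r9 m[X2→φ5] = [46010, 25940]
r9 m[X1→φ1] = [250, 220]
r9 m[X1→φ3] = [21775, 39050]
r9 m[X1→φ4] = [8710, 2840]
r9 m[X12→φ0] = [11, 10]
r9 m[X12→φ2] = [26250, 8520]
r10 m[φ0→X7] = [86, 97]
r10 m[φ0→X12] = [26250, 8520]
r10 m[φ1→X7] = [3570, 690]
r10 m[φ1→X1] = [871, 710]
r10 m[φ2→X5] = [166020, 207930]
r10 m[φ2→X12] = [11, 10]
r10 m[φ3→X15] = [165200, 208750]
r10 m[φ3→X1] = [10, 4]
r10 m[φ4→X2] = [46010, 25940]
r10 m[φ4→X1] = [25, 55]
r10 m[φ5→X2] = [7, 2]
r10 m[X7→φ0] = [3570, 690]
r10 m[X7→φ1] = [86, 97]
r10 m[X15→φ3] = [1, 1]
r10 m[X5→φ2] = [1, 1]
r10 m[X2→φ4] = [7, 2]
r10 m[X2→φ5] = [46010, 25940]
r10 m[X1→φ1] = [250, 220]
r10 m[X1→φ3] = [21775, 39050]
r10 m[X1→φ4] = [8710, 2840]
r10 m[X12→φ0] = [11, 10]
r10 m[X12→φ2] = [26250, 8520]
fixed point reached at round 10
b[X1] = ⊗ incoming = [217750, 156200]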